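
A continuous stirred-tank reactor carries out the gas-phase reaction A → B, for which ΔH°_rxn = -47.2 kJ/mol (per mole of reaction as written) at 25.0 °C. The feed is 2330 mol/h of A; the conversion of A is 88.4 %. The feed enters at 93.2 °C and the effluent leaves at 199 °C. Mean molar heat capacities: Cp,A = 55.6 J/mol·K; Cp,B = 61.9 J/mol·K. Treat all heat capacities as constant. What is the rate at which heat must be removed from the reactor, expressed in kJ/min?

Q_out = 1350 kJ/min

Extent of reaction ξ = 0.884 × 2330 = 2059.7 mol/h
Reaction term: ξ·ΔH°_rxn = 2059.7 × -47.2 = -97219 kJ/h
Sensible, feed 93.2→25 °C: -8835.2 kJ/h
Outlet flows (mol/h): A 270.28, B 2059.7
Sensible, products 25→199 °C: 24799 kJ/h
Q = ΔH = -81255 kJ/h = -22.571 kW
Heat removed = 1354.2 kJ/min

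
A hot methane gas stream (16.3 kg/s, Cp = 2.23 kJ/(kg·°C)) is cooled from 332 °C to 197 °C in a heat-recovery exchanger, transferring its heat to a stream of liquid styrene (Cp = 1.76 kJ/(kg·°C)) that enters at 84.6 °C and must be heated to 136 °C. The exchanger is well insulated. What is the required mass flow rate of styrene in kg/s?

Heat released by hot stream: Q = 16.3 × 2.23 × (332 − 197) = 4907.1 kJ/s
Energy balance on cold side (adiabatic exchanger): Q = ṁ_c·Cp_c·(T_c,out − T_c,in)
ṁ_c = 4907.1 / [1.76 × (136 − 84.6)] = 54.244 kg/s

ṁ_c = 54.2 kg/s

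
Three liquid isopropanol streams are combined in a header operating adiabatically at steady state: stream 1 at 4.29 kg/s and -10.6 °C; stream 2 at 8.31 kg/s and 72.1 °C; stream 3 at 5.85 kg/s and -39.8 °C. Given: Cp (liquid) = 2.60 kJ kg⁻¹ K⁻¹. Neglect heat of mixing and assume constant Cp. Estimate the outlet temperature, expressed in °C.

T_out = 17.4 °C

Adiabatic, steady state ⇒ Σ ṁᵢCp,ᵢ(T_out − Tᵢ) = 0
Σ ṁᵢCp,ᵢTᵢ = 4.29×2.60×-10.6 + 8.31×2.60×72.1 + 5.85×2.60×-39.8 = 834.2
Σ ṁᵢCp,ᵢ = 4.29×2.60 + 8.31×2.60 + 5.85×2.60 = 47.97
T_out = 834.2 / 47.97 = 17.39 °C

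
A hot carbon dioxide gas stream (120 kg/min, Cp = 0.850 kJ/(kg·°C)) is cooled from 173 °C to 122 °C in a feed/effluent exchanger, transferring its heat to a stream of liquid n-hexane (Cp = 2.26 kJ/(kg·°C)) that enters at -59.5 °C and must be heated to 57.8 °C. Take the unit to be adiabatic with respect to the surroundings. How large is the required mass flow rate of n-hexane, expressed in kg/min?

Heat released by hot stream: Q = 120 × 0.850 × (173 − 122) = 5202 kJ/min
Energy balance on cold side (adiabatic exchanger): Q = ṁ_c·Cp_c·(T_c,out − T_c,in)
ṁ_c = 5202 / [2.26 × (57.8 − -59.5)] = 19.623 kg/min

ṁ_c = 19.6 kg/min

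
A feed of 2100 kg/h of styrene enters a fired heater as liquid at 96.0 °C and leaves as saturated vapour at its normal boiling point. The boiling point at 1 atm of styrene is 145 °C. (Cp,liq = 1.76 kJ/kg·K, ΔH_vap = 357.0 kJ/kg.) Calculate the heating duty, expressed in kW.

liquid 96.0→145 °C: 86.24 kJ/kg
vaporisation at 145 °C: 357 kJ/kg
Δh = 86.24 + 357 = 443.24 kJ/kg
Q = ṁ·Δh = 2100 kg/h × 443.24 kJ/kg = 930800 kJ/h
|Q| = 258.56 kW

Q = 259 kW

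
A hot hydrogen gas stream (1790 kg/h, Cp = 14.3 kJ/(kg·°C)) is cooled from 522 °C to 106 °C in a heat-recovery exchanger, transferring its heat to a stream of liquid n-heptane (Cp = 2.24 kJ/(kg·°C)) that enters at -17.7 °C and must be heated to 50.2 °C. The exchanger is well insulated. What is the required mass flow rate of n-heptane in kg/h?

ṁ_c = 70000 kg/h

Heat released by hot stream: Q = 1790 × 14.3 × (522 − 106) = 1.0648e+07 kJ/h
Energy balance on cold side (adiabatic exchanger): Q = ṁ_c·Cp_c·(T_c,out − T_c,in)
ṁ_c = 1.0648e+07 / [2.24 × (50.2 − -17.7)] = 70011 kg/h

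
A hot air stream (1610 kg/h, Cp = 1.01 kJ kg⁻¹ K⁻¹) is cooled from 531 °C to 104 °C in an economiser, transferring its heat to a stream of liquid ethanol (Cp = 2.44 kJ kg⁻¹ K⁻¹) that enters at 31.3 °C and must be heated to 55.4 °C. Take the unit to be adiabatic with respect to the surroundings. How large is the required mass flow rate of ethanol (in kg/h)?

ṁ_c = 11800 kg/h

Heat released by hot stream: Q = 1610 × 1.01 × (531 − 104) = 694340 kJ/h
Energy balance on cold side (adiabatic exchanger): Q = ṁ_c·Cp_c·(T_c,out − T_c,in)
ṁ_c = 694340 / [2.44 × (55.4 − 31.3)] = 11808 kg/h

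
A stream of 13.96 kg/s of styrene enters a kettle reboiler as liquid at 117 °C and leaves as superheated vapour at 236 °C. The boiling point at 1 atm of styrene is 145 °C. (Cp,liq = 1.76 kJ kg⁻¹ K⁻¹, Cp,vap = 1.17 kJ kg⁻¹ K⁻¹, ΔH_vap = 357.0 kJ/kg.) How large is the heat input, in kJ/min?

Q = 429000 kJ/min

liquid 117→145 °C: 49.28 kJ/kg
vaporisation at 145 °C: 357 kJ/kg
vapour 145→236 °C: 106.47 kJ/kg
Δh = 49.28 + 357 + 106.47 = 512.75 kJ/kg
Q = ṁ·Δh = 13.96 kg/s × 512.75 kJ/kg = 7158 kJ/s
|Q| = 7158 kW = 429480 kJ/min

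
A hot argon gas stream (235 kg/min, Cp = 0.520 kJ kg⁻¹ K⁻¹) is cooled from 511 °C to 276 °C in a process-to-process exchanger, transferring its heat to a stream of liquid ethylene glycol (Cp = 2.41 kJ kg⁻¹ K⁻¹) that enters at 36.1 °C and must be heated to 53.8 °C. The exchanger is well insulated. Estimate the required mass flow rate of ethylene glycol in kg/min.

ṁ_c = 673 kg/min

Heat released by hot stream: Q = 235 × 0.520 × (511 − 276) = 28717 kJ/min
Energy balance on cold side (adiabatic exchanger): Q = ṁ_c·Cp_c·(T_c,out − T_c,in)
ṁ_c = 28717 / [2.41 × (53.8 − 36.1)] = 673.21 kg/min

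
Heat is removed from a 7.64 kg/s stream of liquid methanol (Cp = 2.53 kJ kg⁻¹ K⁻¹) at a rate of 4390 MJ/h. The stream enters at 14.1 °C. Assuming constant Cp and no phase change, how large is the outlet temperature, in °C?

Q = 4390 MJ/h = 1219.4 kJ/s
ΔT = Q/(ṁ·Cp) = 1219.4/(7.64×2.53) = 63.088 K
T_out = 14.1 − 63.088 = -48.988 °C

T_out = -49.0 °C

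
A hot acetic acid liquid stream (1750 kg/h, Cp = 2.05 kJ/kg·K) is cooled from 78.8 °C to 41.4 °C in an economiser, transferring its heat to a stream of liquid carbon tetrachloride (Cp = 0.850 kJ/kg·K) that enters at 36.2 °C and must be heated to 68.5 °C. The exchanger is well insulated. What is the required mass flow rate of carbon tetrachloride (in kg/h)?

ṁ_c = 4890 kg/h

Heat released by hot stream: Q = 1750 × 2.05 × (78.8 − 41.4) = 134170 kJ/h
Energy balance on cold side (adiabatic exchanger): Q = ṁ_c·Cp_c·(T_c,out − T_c,in)
ṁ_c = 134170 / [0.850 × (68.5 − 36.2)] = 4887 kg/h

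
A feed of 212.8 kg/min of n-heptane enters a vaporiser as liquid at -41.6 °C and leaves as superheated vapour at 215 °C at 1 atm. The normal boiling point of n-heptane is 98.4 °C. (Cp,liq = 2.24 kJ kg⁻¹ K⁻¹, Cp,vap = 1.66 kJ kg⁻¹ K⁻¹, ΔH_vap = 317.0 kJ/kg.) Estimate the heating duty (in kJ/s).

Q = 2920 kJ/s

liquid -41.6→98.4 °C: 313.6 kJ/kg
vaporisation at 98.4 °C: 317 kJ/kg
vapour 98.4→215 °C: 193.56 kJ/kg
Δh = 313.6 + 317 + 193.56 = 824.16 kJ/kg
Q = ṁ·Δh = 212.8 kg/min × 824.16 kJ/kg = 175380 kJ/min
|Q| = 2923 kW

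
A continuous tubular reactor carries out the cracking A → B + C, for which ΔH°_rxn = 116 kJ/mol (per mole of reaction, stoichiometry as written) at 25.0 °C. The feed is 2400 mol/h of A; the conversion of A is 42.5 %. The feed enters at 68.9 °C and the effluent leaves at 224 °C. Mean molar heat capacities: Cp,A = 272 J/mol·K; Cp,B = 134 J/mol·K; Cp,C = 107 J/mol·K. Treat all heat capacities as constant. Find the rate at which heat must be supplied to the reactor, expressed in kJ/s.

Extent of reaction ξ = 0.425 × 2400 = 1020 mol/h
Reaction term: ξ·ΔH°_rxn = 1020 × 116 = 118320 kJ/h
Sensible, feed 68.9→25 °C: -28658 kJ/h
Outlet flows (mol/h): A 1380, B 1020, C 1020
Sensible, products 25→224 °C: 123610 kJ/h
Q = ΔH = 213280 kJ/h = 59.244 kW
Heat supplied = 59.244 kJ/s

Q_in = 59.2 kJ/s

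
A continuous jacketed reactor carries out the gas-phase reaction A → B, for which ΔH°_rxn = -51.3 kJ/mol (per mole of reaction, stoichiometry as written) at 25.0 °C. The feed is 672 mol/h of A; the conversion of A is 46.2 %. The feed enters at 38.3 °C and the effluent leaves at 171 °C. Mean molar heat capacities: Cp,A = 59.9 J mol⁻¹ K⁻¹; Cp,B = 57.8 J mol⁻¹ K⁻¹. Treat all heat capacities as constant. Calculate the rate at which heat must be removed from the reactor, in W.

Q_out = 2970 W

Extent of reaction ξ = 0.462 × 672 = 310.46 mol/h
Reaction term: ξ·ΔH°_rxn = 310.46 × -51.3 = -15927 kJ/h
Sensible, feed 38.3→25 °C: -535.36 kJ/h
Outlet flows (mol/h): A 361.54, B 310.46
Sensible, products 25→171 °C: 5781.7 kJ/h
Q = ΔH = -10680 kJ/h = -2.9668 kW
Heat removed = 2966.8 W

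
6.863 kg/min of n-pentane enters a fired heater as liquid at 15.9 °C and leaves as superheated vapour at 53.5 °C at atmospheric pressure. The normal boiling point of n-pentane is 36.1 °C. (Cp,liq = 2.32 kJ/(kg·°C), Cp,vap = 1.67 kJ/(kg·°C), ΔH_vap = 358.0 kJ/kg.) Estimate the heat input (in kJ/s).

Q = 49.6 kJ/s

liquid 15.9→36.1 °C: 46.864 kJ/kg
vaporisation at 36.1 °C: 358 kJ/kg
vapour 36.1→53.5 °C: 29.058 kJ/kg
Δh = 46.864 + 358 + 29.058 = 433.92 kJ/kg
Q = ṁ·Δh = 6.863 kg/min × 433.92 kJ/kg = 2978 kJ/min
|Q| = 49.633 kW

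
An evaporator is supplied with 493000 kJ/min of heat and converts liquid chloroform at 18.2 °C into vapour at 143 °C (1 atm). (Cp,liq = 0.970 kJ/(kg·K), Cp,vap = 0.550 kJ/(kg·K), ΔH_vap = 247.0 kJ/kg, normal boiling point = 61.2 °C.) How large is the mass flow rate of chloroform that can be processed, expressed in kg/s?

ṁ = 24.6 kg/s

Δh = 0.970×(61.2−18.2) + 247.0 + 0.550×(143−61.2) = 333.7 kJ/kg
Q = 493000 kJ/min = 8216.7 kJ/s = 8216.7 kJ/s
ṁ = Q/Δh = 8216.7 / 333.7 = 24.623 kg/s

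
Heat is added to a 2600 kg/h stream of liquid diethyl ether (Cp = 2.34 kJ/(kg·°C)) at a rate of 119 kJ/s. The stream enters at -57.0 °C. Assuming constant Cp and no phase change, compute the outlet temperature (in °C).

T_out = 13.4 °C

Q = 119 kJ/s = 428400 kJ/h
ΔT = Q/(ṁ·Cp) = 428400/(2600×2.34) = 70.414 K
T_out = -57.0 + 70.414 = 13.414 °C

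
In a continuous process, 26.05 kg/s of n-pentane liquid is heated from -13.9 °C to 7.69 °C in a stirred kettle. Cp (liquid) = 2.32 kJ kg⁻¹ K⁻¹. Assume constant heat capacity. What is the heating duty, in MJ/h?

Q = 4700 MJ/h

Q = ṁ·Cp·ΔT = 26.05 × 2.32 × (7.69 − -13.9) = 1304.8 kJ/s
Heating duty = 4697.3 MJ/h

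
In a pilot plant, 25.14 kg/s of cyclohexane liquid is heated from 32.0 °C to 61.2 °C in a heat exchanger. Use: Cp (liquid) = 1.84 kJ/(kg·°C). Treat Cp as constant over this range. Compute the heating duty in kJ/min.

Q = ṁ·Cp·ΔT = 25.14 × 1.84 × (61.2 − 32.0) = 1350.7 kJ/s
Heating duty = 81043 kJ/min

Q = 81000 kJ/min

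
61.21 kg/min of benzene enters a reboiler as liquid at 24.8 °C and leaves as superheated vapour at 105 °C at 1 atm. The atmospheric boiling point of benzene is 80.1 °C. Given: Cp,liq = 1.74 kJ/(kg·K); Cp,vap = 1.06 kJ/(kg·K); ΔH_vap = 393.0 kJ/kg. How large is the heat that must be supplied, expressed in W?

Q = 526000 W

liquid 24.8→80.1 °C: 96.222 kJ/kg
vaporisation at 80.1 °C: 393 kJ/kg
vapour 80.1→105 °C: 26.394 kJ/kg
Δh = 96.222 + 393 + 26.394 = 515.62 kJ/kg
Q = ṁ·Δh = 61.21 kg/min × 515.62 kJ/kg = 31561 kJ/min
|Q| = 526.01 kW = 526010 W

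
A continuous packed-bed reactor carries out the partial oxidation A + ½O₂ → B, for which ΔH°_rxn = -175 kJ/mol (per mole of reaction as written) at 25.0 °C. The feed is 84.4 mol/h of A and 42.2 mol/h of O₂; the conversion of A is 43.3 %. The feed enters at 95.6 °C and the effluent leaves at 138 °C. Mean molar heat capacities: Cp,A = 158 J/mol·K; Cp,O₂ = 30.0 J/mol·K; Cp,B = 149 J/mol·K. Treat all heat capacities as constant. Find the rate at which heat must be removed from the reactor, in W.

Extent of reaction ξ = 0.433 × 84.4 = 36.545 mol/h
Reaction term: ξ·ΔH°_rxn = 36.545 × -175 = -6395.4 kJ/h
Sensible, feed 95.6→25 °C: -1030.8 kJ/h
Outlet flows (mol/h): A 47.855, O₂ 23.927, B 36.545
Sensible, products 25→138 °C: 1550.8 kJ/h
Q = ΔH = -5875.4 kJ/h = -1.6321 kW
Heat removed = 1632.1 W

Q_out = 1630 W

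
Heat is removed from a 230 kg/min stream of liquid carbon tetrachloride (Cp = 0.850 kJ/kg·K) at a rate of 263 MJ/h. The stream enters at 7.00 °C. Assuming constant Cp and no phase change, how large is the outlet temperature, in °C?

T_out = -15.4 °C

Q = 263 MJ/h = 4383.3 kJ/min
ΔT = Q/(ṁ·Cp) = 4383.3/(230×0.850) = 22.421 K
T_out = 7.00 − 22.421 = -15.421 °C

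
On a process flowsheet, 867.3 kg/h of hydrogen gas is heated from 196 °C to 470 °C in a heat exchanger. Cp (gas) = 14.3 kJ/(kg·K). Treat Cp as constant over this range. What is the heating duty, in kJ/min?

Q = ṁ·Cp·ΔT = 867.3 × 14.3 × (470 − 196) = 3.3983e+06 kJ/h
Converting: 3.3983e+06 / 3600 s = 943.96 kW
Heating duty = 56638 kJ/min

Q = 56600 kJ/min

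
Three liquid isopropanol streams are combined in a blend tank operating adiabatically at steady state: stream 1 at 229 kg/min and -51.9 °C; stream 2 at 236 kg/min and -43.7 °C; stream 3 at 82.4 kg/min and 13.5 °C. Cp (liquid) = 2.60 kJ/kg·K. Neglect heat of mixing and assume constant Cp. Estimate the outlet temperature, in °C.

Energy balance with Q = 0: Σ ṁᵢCp,ᵢ(T_out − Tᵢ) = 0
Σ ṁᵢCp,ᵢTᵢ = 229×2.60×-51.9 + 236×2.60×-43.7 + 82.4×2.60×13.5 = -54823
Σ ṁᵢCp,ᵢ = 229×2.60 + 236×2.60 + 82.4×2.60 = 1423.2
T_out = -54823 / 1423.2 = -38.52 °C

T_out = -38.5 °C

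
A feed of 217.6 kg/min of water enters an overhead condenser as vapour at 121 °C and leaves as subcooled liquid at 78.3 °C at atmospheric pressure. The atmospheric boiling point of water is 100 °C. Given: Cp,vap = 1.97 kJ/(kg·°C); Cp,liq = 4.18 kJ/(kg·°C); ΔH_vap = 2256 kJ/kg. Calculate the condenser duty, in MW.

vapour 121→100 °C: -41.37 kJ/kg
condensation at 100 °C: -2256 kJ/kg
liquid 100→78.3 °C: -90.706 kJ/kg
Δh = -41.37 + -2256 + -90.706 = -2388.1 kJ/kg
Q = ṁ·Δh = 217.6 kg/min × -2388.1 kJ/kg = -519650 kJ/min
|Q| = 8660.8 kW = 8.6608 MW

Q_c = 8.66 MW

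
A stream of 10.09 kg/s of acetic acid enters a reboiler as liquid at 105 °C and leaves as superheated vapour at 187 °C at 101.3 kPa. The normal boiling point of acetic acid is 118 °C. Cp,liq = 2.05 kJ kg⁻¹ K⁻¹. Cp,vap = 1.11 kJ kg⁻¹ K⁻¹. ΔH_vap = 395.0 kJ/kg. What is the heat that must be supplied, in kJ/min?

Q = 302000 kJ/min

liquid 105→118 °C: 26.65 kJ/kg
vaporisation at 118 °C: 395 kJ/kg
vapour 118→187 °C: 76.59 kJ/kg
Δh = 26.65 + 395 + 76.59 = 498.24 kJ/kg
Q = ṁ·Δh = 10.09 kg/s × 498.24 kJ/kg = 5027.2 kJ/s
|Q| = 5027.2 kW = 301630 kJ/min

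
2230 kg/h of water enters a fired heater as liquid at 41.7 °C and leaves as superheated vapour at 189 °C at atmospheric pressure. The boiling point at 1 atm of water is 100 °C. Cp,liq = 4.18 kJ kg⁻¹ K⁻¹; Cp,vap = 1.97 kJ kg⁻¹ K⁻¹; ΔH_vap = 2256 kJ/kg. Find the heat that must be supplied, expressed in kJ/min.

Q = 99400 kJ/min

liquid 41.7→100 °C: 243.69 kJ/kg
vaporisation at 100 °C: 2256 kJ/kg
vapour 100→189 °C: 175.33 kJ/kg
Δh = 243.69 + 2256 + 175.33 = 2675 kJ/kg
Q = ṁ·Δh = 2230 kg/h × 2675 kJ/kg = 5.9653e+06 kJ/h
|Q| = 1657 kW = 99422 kJ/min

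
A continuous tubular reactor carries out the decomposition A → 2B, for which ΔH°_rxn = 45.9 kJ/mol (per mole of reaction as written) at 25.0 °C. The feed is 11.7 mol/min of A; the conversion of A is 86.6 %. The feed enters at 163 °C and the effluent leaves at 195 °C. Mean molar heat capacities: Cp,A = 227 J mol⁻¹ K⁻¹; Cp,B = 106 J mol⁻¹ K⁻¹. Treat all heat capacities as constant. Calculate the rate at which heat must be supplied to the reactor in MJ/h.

Q_in = 31.5 MJ/h

Extent of reaction ξ = 0.866 × 11.7 = 10.132 mol/min
Reaction term: ξ·ΔH°_rxn = 10.132 × 45.9 = 465.07 kJ/min
Sensible, feed 163→25 °C: -366.51 kJ/min
Outlet flows (mol/min): A 1.5678, B 20.264
Sensible, products 25→195 °C: 425.67 kJ/min
Q = ΔH = 524.22 kJ/min = 8.737 kW
Heat supplied = 31.453 MJ/h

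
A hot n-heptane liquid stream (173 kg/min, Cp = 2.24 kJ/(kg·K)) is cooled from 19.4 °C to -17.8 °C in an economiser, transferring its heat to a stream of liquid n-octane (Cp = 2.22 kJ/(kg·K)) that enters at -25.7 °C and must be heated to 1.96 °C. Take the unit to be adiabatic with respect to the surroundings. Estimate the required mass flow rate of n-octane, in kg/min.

ṁ_c = 235 kg/min

Heat released by hot stream: Q = 173 × 2.24 × (19.4 − -17.8) = 14416 kJ/min
Energy balance on cold side (adiabatic exchanger): Q = ṁ_c·Cp_c·(T_c,out − T_c,in)
ṁ_c = 14416 / [2.22 × (1.96 − -25.7)] = 234.76 kg/min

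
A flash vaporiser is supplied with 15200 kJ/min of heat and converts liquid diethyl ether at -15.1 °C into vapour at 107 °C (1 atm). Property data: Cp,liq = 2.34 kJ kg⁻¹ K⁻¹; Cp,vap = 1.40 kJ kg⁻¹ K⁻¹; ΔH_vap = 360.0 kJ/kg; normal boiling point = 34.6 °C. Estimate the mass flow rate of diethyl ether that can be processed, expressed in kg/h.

Δh = 2.34×(34.6−-15.1) + 360.0 + 1.40×(107−34.6) = 577.66 kJ/kg
Q = 15200 kJ/min = 253.33 kJ/s = 912000 kJ/h
ṁ = Q/Δh = 912000 / 577.66 = 1578.8 kg/h

ṁ = 1580 kg/h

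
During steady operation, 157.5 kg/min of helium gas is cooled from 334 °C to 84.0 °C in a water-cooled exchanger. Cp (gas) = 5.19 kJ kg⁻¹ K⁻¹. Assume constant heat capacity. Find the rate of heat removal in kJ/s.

Q = ṁ·Cp·ΔT = 157.5 × 5.19 × (84.0 − 334) = -204360 kJ/min
Converting: 204360 / 60 s = 3405.9 kW

Q_c = 3410 kJ/s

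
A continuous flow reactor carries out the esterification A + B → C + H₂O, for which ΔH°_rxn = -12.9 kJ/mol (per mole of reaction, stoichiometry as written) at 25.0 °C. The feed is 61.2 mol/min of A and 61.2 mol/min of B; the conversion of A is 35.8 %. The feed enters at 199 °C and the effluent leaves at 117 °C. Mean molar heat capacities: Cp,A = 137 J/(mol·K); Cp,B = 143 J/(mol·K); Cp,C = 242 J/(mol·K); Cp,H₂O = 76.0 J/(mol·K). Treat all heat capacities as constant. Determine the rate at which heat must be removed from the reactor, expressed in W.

Q_out = 26900 W

Extent of reaction ξ = 0.358 × 61.2 = 21.91 mol/min
Reaction term: ξ·ΔH°_rxn = 21.91 × -12.9 = -282.63 kJ/min
Sensible, feed 199→25 °C: -2981.7 kJ/min
Outlet flows (mol/min): A 39.29, B 39.29, C 21.91, H₂O 21.91
Sensible, products 25→117 °C: 1653.1 kJ/min
Q = ΔH = -1611.2 kJ/min = -26.853 kW
Heat removed = 26853 W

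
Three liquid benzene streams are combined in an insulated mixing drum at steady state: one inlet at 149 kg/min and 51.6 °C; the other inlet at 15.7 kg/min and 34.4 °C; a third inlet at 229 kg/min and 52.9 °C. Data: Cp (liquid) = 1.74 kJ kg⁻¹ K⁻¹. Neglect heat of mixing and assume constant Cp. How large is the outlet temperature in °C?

T_out = 51.7 °C

Adiabatic, steady state ⇒ Σ ṁᵢCp,ᵢ(T_out − Tᵢ) = 0
T_out = Σ ṁᵢCp,ᵢTᵢ / Σ ṁᵢCp,ᵢ
      = 35396 / 685.04 = 51.67 °C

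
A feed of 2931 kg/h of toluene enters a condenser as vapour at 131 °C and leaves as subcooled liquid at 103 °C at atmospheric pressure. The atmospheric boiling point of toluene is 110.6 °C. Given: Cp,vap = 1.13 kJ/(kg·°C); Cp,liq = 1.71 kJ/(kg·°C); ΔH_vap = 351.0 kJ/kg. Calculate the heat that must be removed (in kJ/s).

vapour 131→110.6 °C: -23.052 kJ/kg
condensation at 110.6 °C: -351 kJ/kg
liquid 110.6→103 °C: -12.996 kJ/kg
Δh = -23.052 + -351 + -12.996 = -387.05 kJ/kg
Q = ṁ·Δh = 2931 kg/h × -387.05 kJ/kg = -1.1344e+06 kJ/h
|Q| = 315.12 kW

Q_c = 315 kJ/s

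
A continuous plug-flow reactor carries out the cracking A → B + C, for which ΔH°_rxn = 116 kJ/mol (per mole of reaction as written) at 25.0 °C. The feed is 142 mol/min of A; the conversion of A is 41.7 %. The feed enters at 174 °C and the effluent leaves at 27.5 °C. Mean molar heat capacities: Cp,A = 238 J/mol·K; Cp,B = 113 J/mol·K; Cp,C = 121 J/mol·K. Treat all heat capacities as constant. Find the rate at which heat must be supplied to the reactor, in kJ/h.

Q_in = 115000 kJ/h

Extent of reaction ξ = 0.417 × 142 = 59.214 mol/min
Reaction term: ξ·ΔH°_rxn = 59.214 × 116 = 6868.8 kJ/min
Sensible, feed 174→25 °C: -5035.6 kJ/min
Outlet flows (mol/min): A 82.786, B 59.214, C 59.214
Sensible, products 25→27.5 °C: 83.898 kJ/min
Q = ΔH = 1917.1 kJ/min = 31.952 kW
Heat supplied = 115030 kJ/h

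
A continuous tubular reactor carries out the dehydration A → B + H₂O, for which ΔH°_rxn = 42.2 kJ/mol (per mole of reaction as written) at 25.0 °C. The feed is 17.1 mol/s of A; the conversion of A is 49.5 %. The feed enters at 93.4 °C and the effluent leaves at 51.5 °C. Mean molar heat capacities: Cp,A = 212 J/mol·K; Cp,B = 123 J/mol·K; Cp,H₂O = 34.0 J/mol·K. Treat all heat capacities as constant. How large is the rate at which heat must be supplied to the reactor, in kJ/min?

Q_in = 11600 kJ/min

Extent of reaction ξ = 0.495 × 17.1 = 8.4645 mol/s
Reaction term: ξ·ΔH°_rxn = 8.4645 × 42.2 = 357.2 kJ/s
Sensible, feed 93.4→25 °C: -247.96 kJ/s
Outlet flows (mol/s): A 8.6355, B 8.4645, H₂O 8.4645
Sensible, products 25→51.5 °C: 83.731 kJ/s
Q = ΔH = 192.97 kJ/s = 192.97 kW
Heat supplied = 11578 kJ/min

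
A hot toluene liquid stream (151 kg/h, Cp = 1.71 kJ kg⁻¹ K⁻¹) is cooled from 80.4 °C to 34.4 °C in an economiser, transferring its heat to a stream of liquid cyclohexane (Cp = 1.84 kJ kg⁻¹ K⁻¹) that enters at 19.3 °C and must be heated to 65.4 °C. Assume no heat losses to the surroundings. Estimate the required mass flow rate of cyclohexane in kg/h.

ṁ_c = 140 kg/h

Heat released by hot stream: Q = 151 × 1.71 × (80.4 − 34.4) = 11878 kJ/h
Energy balance on cold side (adiabatic exchanger): Q = ṁ_c·Cp_c·(T_c,out − T_c,in)
ṁ_c = 11878 / [1.84 × (65.4 − 19.3)] = 140.03 kg/h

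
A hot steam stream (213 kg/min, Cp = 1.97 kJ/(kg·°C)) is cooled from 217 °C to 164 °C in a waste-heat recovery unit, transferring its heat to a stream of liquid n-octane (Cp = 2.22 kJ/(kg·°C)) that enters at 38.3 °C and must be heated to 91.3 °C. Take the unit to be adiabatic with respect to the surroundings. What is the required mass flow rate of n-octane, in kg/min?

Heat released by hot stream: Q = 213 × 1.97 × (217 − 164) = 22239 kJ/min
Energy balance on cold side (adiabatic exchanger): Q = ṁ_c·Cp_c·(T_c,out − T_c,in)
ṁ_c = 22239 / [2.22 × (91.3 − 38.3)] = 189.01 kg/min

ṁ_c = 189 kg/min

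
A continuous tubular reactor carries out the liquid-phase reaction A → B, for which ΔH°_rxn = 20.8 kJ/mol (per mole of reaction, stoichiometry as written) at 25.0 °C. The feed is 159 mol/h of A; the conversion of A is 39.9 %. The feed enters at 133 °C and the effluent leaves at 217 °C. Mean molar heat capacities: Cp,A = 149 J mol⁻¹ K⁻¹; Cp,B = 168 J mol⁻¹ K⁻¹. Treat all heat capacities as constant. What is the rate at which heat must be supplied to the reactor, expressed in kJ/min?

Q_in = 59.0 kJ/min

Extent of reaction ξ = 0.399 × 159 = 63.441 mol/h
Reaction term: ξ·ΔH°_rxn = 63.441 × 20.8 = 1319.6 kJ/h
Sensible, feed 133→25 °C: -2558.6 kJ/h
Outlet flows (mol/h): A 95.559, B 63.441
Sensible, products 25→217 °C: 4780.1 kJ/h
Q = ΔH = 3541 kJ/h = 0.98362 kW
Heat supplied = 59.017 kJ/min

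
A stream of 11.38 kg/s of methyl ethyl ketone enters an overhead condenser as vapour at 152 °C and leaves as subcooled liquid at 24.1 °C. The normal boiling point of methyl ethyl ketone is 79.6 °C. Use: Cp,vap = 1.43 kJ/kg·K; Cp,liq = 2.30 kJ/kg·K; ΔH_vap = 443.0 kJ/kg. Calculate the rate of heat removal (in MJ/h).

Q_c = 27600 MJ/h

vapour 152→79.6 °C: -103.53 kJ/kg
condensation at 79.6 °C: -443 kJ/kg
liquid 79.6→24.1 °C: -127.65 kJ/kg
Δh = -103.53 + -443 + -127.65 = -674.18 kJ/kg
Q = ṁ·Δh = 11.38 kg/s × -674.18 kJ/kg = -7672.2 kJ/s
|Q| = 7672.2 kW = 27620 MJ/h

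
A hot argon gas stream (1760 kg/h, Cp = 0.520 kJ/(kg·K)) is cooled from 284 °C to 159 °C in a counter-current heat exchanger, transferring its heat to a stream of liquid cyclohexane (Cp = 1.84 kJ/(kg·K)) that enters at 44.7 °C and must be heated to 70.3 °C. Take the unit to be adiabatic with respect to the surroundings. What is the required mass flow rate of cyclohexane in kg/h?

Heat released by hot stream: Q = 1760 × 0.520 × (284 − 159) = 114400 kJ/h
Energy balance on cold side (adiabatic exchanger): Q = ṁ_c·Cp_c·(T_c,out − T_c,in)
ṁ_c = 114400 / [1.84 × (70.3 − 44.7)] = 2428.7 kg/h

ṁ_c = 2430 kg/h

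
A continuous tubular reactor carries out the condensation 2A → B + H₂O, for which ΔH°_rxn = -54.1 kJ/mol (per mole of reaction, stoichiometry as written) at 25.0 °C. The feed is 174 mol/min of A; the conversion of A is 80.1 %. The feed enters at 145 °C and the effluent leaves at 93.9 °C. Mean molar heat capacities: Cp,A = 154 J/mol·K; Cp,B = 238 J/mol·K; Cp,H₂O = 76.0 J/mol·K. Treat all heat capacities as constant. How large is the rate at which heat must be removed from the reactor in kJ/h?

Extent of reaction ξ = 0.801 × 174 / 2 = 69.687 mol/min
Reaction term: ξ·ΔH°_rxn = 69.687 × -54.1 = -3770.1 kJ/min
Sensible, feed 145→25 °C: -3215.5 kJ/min
Outlet flows (mol/min): A 34.626, B 69.687, H₂O 69.687
Sensible, products 25→93.9 °C: 1875.1 kJ/min
Q = ΔH = -5110.5 kJ/min = -85.176 kW
Heat removed = 306630 kJ/h

Q_out = 307000 kJ/h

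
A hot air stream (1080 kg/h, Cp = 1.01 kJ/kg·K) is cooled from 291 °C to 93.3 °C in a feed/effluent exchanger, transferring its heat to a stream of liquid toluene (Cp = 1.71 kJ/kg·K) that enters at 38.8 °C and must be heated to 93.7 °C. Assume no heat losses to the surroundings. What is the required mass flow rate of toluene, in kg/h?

ṁ_c = 2300 kg/h

Heat released by hot stream: Q = 1080 × 1.01 × (291 − 93.3) = 215650 kJ/h
Energy balance on cold side (adiabatic exchanger): Q = ṁ_c·Cp_c·(T_c,out − T_c,in)
ṁ_c = 215650 / [1.71 × (93.7 − 38.8)] = 2297.1 kg/h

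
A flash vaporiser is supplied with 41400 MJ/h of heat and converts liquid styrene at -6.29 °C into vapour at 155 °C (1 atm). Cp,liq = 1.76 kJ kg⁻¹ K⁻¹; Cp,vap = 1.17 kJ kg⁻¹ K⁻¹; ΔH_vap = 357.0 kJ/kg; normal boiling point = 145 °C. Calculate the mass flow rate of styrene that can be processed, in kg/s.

Δh = 1.76×(145−-6.29) + 357.0 + 1.17×(155−145) = 634.97 kJ/kg
Q = 41400 MJ/h = 11500 kJ/s = 11500 kJ/s
ṁ = Q/Δh = 11500 / 634.97 = 18.111 kg/s

ṁ = 18.1 kg/s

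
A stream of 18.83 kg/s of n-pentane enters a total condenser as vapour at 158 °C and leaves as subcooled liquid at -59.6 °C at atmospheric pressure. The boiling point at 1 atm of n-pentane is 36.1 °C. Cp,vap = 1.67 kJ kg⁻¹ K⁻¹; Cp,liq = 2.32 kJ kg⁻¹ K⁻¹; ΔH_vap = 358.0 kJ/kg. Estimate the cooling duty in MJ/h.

vapour 158→36.1 °C: -203.57 kJ/kg
condensation at 36.1 °C: -358 kJ/kg
liquid 36.1→-59.6 °C: -222.02 kJ/kg
Δh = -203.57 + -358 + -222.02 = -783.6 kJ/kg
Q = ṁ·Δh = 18.83 kg/s × -783.6 kJ/kg = -14755 kJ/s
|Q| = 14755 kW = 53118 MJ/h

Q_c = 53100 MJ/h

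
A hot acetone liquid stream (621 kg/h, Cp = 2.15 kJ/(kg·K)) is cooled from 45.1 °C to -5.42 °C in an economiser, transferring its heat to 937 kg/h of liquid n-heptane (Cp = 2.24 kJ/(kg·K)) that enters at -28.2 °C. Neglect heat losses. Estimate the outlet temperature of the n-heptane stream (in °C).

Heat released by hot stream: Q = 621 × 2.15 × (45.1 − -5.42) = 67452 kJ/h
Energy balance on cold side (adiabatic exchanger): Q = ṁ_c·Cp_c·(T_c,out − T_c,in)
T_c,out = -28.2 + 67452/(937 × 2.24) = 3.937 °C

T_c,out = 3.94 °C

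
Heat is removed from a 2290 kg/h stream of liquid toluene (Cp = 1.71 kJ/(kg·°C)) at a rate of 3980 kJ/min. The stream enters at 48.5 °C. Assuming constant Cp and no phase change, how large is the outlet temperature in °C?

Q = 3980 kJ/min = 238800 kJ/h
ΔT = Q/(ṁ·Cp) = 238800/(2290×1.71) = 60.982 K
T_out = 48.5 − 60.982 = -12.482 °C

T_out = -12.5 °C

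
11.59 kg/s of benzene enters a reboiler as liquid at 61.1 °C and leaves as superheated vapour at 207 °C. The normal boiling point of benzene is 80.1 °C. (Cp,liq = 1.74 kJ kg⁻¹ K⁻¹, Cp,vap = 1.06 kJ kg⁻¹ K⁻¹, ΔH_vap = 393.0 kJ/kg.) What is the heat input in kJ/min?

liquid 61.1→80.1 °C: 33.06 kJ/kg
vaporisation at 80.1 °C: 393 kJ/kg
vapour 80.1→207 °C: 134.51 kJ/kg
Δh = 33.06 + 393 + 134.51 = 560.57 kJ/kg
Q = ṁ·Δh = 11.59 kg/s × 560.57 kJ/kg = 6497.1 kJ/s
|Q| = 6497.1 kW = 389820 kJ/min

Q = 390000 kJ/min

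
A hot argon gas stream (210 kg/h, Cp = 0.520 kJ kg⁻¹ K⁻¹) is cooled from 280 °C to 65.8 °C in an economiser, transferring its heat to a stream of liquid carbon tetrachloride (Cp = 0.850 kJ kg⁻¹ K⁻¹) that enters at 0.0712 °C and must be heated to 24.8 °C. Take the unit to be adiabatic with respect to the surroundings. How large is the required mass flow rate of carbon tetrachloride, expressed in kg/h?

ṁ_c = 1110 kg/h

Heat released by hot stream: Q = 210 × 0.520 × (280 − 65.8) = 23391 kJ/h
Energy balance on cold side (adiabatic exchanger): Q = ṁ_c·Cp_c·(T_c,out − T_c,in)
ṁ_c = 23391 / [0.850 × (24.8 − 0.0712)] = 1112.8 kg/h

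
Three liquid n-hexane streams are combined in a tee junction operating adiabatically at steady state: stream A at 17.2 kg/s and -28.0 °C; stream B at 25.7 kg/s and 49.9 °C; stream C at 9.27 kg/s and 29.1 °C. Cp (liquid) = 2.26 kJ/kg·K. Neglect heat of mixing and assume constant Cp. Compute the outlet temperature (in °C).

Adiabatic, steady state ⇒ Σ ṁᵢCp,ᵢ(T_out − Tᵢ) = 0
T_out = Σ ṁᵢCp,ᵢTᵢ / Σ ṁᵢCp,ᵢ
      = 2419.5 / 117.9 = 20.521 °C

T_out = 20.5 °C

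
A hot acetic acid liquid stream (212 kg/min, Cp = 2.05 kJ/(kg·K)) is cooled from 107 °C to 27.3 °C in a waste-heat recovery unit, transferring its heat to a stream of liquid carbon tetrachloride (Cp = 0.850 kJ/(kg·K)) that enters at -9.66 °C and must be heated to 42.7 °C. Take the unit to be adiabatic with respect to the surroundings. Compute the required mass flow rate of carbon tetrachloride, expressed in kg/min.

Heat released by hot stream: Q = 212 × 2.05 × (107 − 27.3) = 34638 kJ/min
Energy balance on cold side (adiabatic exchanger): Q = ṁ_c·Cp_c·(T_c,out − T_c,in)
ṁ_c = 34638 / [0.850 × (42.7 − -9.66)] = 778.27 kg/min

ṁ_c = 778 kg/min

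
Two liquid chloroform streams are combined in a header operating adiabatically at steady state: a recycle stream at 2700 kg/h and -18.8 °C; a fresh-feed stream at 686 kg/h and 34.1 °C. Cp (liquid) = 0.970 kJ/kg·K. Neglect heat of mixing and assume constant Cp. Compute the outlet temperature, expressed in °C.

T_out = -8.08 °C

Adiabatic, steady state ⇒ Σ ṁᵢCp,ᵢ(T_out − Tᵢ) = 0
T_out = Σ ṁᵢCp,ᵢTᵢ / Σ ṁᵢCp,ᵢ
      = -26546 / 3284.4 = -8.0825 °C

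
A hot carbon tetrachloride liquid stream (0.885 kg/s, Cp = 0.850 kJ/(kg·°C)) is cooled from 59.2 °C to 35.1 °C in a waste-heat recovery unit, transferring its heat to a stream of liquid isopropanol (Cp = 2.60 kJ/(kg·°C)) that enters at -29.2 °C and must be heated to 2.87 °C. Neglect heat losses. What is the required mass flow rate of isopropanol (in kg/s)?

ṁ_c = 0.217 kg/s

Heat released by hot stream: Q = 0.885 × 0.850 × (59.2 − 35.1) = 18.129 kJ/s
Energy balance on cold side (adiabatic exchanger): Q = ṁ_c·Cp_c·(T_c,out − T_c,in)
ṁ_c = 18.129 / [2.60 × (2.87 − -29.2)] = 0.21742 kg/s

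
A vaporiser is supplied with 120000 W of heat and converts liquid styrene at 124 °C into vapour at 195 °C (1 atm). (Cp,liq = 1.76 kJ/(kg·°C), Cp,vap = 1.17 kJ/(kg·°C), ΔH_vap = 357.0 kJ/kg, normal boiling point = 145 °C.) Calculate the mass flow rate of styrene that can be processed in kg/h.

ṁ = 955 kg/h

Δh = 1.76×(145−124) + 357.0 + 1.17×(195−145) = 452.46 kJ/kg
Q = 120000 W = 120 kJ/s = 432000 kJ/h
ṁ = Q/Δh = 432000 / 452.46 = 954.78 kg/h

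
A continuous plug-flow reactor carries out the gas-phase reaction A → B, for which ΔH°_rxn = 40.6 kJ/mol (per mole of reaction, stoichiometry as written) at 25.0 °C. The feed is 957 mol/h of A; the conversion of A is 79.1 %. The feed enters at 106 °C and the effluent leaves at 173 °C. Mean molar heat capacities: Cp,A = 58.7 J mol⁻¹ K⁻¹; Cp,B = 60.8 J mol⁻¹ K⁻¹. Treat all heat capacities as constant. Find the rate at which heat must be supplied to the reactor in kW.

Extent of reaction ξ = 0.791 × 957 = 756.99 mol/h
Reaction term: ξ·ΔH°_rxn = 756.99 × 40.6 = 30734 kJ/h
Sensible, feed 106→25 °C: -4550.2 kJ/h
Outlet flows (mol/h): A 200.01, B 756.99
Sensible, products 25→173 °C: 8549.3 kJ/h
Q = ΔH = 34733 kJ/h = 9.648 kW
Heat supplied = 9.648 kW

Q_in = 9.65 kW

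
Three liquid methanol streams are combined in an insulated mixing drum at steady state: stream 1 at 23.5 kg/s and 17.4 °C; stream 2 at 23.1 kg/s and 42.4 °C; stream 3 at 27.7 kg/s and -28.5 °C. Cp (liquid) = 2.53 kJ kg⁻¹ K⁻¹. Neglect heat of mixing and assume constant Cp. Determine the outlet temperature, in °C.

No heat crosses the boundary, so H_out = H_in.
Σ ṁᵢCp,ᵢTᵢ = 23.5×2.53×17.4 + 23.1×2.53×42.4 + 27.7×2.53×-28.5 = 1515.2
Σ ṁᵢCp,ᵢ = 23.5×2.53 + 23.1×2.53 + 27.7×2.53 = 187.98
T_out = 1515.2 / 187.98 = 8.0604 °C

T_out = 8.06 °C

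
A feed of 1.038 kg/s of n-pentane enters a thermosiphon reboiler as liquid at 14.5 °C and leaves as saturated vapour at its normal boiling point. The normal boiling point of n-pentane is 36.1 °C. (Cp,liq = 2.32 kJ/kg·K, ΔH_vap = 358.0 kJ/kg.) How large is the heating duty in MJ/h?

liquid 14.5→36.1 °C: 50.112 kJ/kg
vaporisation at 36.1 °C: 358 kJ/kg
Δh = 50.112 + 358 = 408.11 kJ/kg
Q = ṁ·Δh = 1.038 kg/s × 408.11 kJ/kg = 423.62 kJ/s
|Q| = 423.62 kW = 1525 MJ/h

Q = 1530 MJ/h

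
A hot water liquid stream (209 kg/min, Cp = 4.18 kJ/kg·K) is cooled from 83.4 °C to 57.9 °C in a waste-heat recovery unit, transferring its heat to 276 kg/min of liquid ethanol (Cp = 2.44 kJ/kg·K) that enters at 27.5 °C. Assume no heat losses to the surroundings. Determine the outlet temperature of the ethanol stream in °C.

Heat released by hot stream: Q = 209 × 4.18 × (83.4 − 57.9) = 22277 kJ/min
Energy balance on cold side (adiabatic exchanger): Q = ṁ_c·Cp_c·(T_c,out − T_c,in)
T_c,out = 27.5 + 22277/(276 × 2.44) = 60.58 °C

T_c,out = 60.6 °C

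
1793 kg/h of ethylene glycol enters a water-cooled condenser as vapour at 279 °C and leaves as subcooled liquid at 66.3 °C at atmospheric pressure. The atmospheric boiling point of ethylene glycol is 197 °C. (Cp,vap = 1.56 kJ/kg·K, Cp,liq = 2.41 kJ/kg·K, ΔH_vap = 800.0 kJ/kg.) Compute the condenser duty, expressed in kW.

Q_c = 619 kW

vapour 279→197 °C: -127.92 kJ/kg
condensation at 197 °C: -800 kJ/kg
liquid 197→66.3 °C: -314.99 kJ/kg
Δh = -127.92 + -800 + -314.99 = -1242.9 kJ/kg
Q = ṁ·Δh = 1793 kg/h × -1242.9 kJ/kg = -2.2285e+06 kJ/h
|Q| = 619.04 kW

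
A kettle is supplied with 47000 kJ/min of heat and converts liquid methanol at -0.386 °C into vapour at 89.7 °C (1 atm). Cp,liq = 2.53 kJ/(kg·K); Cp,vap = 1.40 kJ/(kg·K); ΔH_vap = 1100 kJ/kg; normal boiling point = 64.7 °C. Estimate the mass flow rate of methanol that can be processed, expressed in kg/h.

ṁ = 2170 kg/h

Δh = 2.53×(64.7−-0.386) + 1100 + 1.40×(89.7−64.7) = 1299.7 kJ/kg
Q = 47000 kJ/min = 783.33 kJ/s = 2.82e+06 kJ/h
ṁ = Q/Δh = 2.82e+06 / 1299.7 = 2169.8 kg/h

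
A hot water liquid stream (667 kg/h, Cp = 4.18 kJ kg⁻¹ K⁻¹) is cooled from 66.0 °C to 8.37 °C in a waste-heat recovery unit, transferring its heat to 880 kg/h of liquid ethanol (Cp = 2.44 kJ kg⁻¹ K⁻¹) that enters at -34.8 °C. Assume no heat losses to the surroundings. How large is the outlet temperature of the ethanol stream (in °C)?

T_c,out = 40.0 °C

Heat released by hot stream: Q = 667 × 4.18 × (66.0 − 8.37) = 160680 kJ/h
Energy balance on cold side (adiabatic exchanger): Q = ṁ_c·Cp_c·(T_c,out − T_c,in)
T_c,out = -34.8 + 160680/(880 × 2.44) = 40.03 °C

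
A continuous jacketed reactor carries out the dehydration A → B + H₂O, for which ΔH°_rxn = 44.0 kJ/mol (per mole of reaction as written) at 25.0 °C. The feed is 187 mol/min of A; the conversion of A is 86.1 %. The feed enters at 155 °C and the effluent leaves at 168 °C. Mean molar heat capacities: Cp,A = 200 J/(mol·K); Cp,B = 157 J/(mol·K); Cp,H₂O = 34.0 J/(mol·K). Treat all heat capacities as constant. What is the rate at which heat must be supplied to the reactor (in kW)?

Q_in = 123 kW

Extent of reaction ξ = 0.861 × 187 = 161.01 mol/min
Reaction term: ξ·ΔH°_rxn = 161.01 × 44.0 = 7084.3 kJ/min
Sensible, feed 155→25 °C: -4862 kJ/min
Outlet flows (mol/min): A 25.993, B 161.01, H₂O 161.01
Sensible, products 25→168 °C: 5141 kJ/min
Q = ΔH = 7363.3 kJ/min = 122.72 kW
Heat supplied = 122.72 kW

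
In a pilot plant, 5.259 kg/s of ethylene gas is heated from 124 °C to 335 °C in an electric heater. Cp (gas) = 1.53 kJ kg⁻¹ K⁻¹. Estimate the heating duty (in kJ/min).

Q = 102000 kJ/min

Q = ṁ·Cp·ΔT = 5.259 × 1.53 × (335 − 124) = 1697.8 kJ/s
Heating duty = 101870 kJ/min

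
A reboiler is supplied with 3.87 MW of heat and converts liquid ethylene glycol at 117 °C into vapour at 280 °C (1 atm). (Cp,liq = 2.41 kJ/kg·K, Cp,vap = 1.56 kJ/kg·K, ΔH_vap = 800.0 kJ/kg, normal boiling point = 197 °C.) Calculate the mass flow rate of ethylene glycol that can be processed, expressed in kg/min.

Δh = 2.41×(197−117) + 800.0 + 1.56×(280−197) = 1122.3 kJ/kg
Q = 3.87 MW = 3870 kJ/s = 232200 kJ/min
ṁ = Q/Δh = 232200 / 1122.3 = 206.9 kg/min

ṁ = 207 kg/min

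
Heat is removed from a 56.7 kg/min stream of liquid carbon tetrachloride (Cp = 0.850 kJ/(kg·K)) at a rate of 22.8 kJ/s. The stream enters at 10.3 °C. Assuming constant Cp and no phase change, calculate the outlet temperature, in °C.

Q = 22.8 kJ/s = 1368 kJ/min
ΔT = Q/(ṁ·Cp) = 1368/(56.7×0.850) = 28.385 K
T_out = 10.3 − 28.385 = -18.085 °C

T_out = -18.1 °C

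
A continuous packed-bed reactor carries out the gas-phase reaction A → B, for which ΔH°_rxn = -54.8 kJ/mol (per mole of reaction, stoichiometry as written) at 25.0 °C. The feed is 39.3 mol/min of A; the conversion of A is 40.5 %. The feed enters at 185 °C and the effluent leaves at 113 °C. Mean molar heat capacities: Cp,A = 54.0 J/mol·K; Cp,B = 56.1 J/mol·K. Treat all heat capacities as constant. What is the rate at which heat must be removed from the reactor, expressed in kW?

Extent of reaction ξ = 0.405 × 39.3 = 15.916 mol/min
Reaction term: ξ·ΔH°_rxn = 15.916 × -54.8 = -872.22 kJ/min
Sensible, feed 185→25 °C: -339.55 kJ/min
Outlet flows (mol/min): A 23.383, B 15.916
Sensible, products 25→113 °C: 189.69 kJ/min
Q = ΔH = -1022.1 kJ/min = -17.035 kW
Heat removed = 17.035 kW

Q_out = 17.0 kW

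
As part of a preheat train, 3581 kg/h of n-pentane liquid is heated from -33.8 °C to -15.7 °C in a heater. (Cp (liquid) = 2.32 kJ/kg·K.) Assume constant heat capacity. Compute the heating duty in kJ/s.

Q = 41.8 kJ/s

Q = ṁ·Cp·ΔT = 3581 × 2.32 × (-15.7 − -33.8) = 150370 kJ/h
Converting: 150370 / 3600 s = 41.77 kW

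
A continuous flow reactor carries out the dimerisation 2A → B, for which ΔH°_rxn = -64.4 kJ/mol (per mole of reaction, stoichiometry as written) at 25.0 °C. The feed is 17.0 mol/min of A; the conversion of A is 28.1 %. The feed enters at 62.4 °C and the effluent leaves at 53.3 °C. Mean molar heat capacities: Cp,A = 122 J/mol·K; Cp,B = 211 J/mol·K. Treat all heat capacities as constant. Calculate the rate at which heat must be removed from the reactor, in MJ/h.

Q_out = 10.5 MJ/h

Extent of reaction ξ = 0.281 × 17.0 / 2 = 2.3885 mol/min
Reaction term: ξ·ΔH°_rxn = 2.3885 × -64.4 = -153.82 kJ/min
Sensible, feed 62.4→25 °C: -77.568 kJ/min
Outlet flows (mol/min): A 12.223, B 2.3885
Sensible, products 25→53.3 °C: 56.464 kJ/min
Q = ΔH = -174.92 kJ/min = -2.9154 kW
Heat removed = 10.495 MJ/h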